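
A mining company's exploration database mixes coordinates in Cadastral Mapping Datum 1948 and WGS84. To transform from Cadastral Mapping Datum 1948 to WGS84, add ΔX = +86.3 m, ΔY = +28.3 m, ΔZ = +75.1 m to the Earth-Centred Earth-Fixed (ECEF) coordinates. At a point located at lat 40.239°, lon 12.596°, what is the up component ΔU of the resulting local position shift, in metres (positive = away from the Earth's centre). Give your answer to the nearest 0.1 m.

The local up (radial) axis is (cos φ cos λ, cos φ sin λ, sin φ), giving ΔU = 64.292 + 4.711 + 48.513 = 117.52 m.

ΔU = 117.5 m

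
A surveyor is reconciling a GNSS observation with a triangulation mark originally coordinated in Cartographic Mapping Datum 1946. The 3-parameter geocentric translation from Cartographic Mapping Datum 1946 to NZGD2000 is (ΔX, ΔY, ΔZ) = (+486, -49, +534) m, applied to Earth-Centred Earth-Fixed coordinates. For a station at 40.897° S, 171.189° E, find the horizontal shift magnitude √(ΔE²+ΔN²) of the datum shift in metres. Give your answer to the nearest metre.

88 m

At φ = -40.897°, λ = 171.189°: sin φ = -0.654701, cos φ = 0.755888, sin λ = 0.153176, cos λ = -0.988199.
ΔE = −sin λ·ΔX + cos λ·ΔY = −(0.153176)·(486) + (-0.988199)·(-49) = -26.02 m.
ΔN = −sin φ cos λ·ΔX − sin φ sin λ·ΔY + cos φ·ΔZ = −(-0.654701)(-0.988199)(486) − (-0.654701)(0.153176)(-49) + (0.755888)(534) = 84.30 m.
Horizontal magnitude = √(ΔE² + ΔN²) = √((-26.02)² + 84.30²) = 88.23 m.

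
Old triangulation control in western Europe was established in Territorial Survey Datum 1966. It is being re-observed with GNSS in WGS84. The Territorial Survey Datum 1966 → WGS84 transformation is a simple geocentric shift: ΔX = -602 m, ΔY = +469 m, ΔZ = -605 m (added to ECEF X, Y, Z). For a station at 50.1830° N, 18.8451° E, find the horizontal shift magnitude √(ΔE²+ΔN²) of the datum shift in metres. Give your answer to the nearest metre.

642 m

At φ = 50.1830°, λ = 18.8451°: sin φ = 0.768094, cos φ = 0.640338, sin λ = 0.323011, cos λ = 0.946395.
ΔE = −sin λ·ΔX + cos λ·ΔY = −(0.323011)·(-602) + (0.946395)·(469) = 638.31 m.
ΔN = −sin φ cos λ·ΔX − sin φ sin λ·ΔY + cos φ·ΔZ = −(0.768094)(0.946395)(-602) − (0.768094)(0.323011)(469) + (0.640338)(-605) = -66.16 m.
Horizontal magnitude = √(ΔE² + ΔN²) = √(638.31² + (-66.16)²) = 641.73 m.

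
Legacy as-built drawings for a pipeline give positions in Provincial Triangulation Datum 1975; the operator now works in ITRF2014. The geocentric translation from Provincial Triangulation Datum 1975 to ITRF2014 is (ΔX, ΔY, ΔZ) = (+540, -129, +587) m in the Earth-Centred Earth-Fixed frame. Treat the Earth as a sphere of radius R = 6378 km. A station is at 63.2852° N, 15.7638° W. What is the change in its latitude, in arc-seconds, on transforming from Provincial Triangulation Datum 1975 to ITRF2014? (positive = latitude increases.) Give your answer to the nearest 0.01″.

sin φ = 0.893255, cos φ = 0.449550, sin λ = -0.271672, cos λ = 0.962390.
North component: ΔN = −sin φ cos λ·ΔX − sin φ sin λ·ΔY + cos φ·ΔZ = −(0.893255)(0.962390)(540) − (0.893255)(-0.271672)(-129) + (0.449550)(587) = -231.64 m.
1° of latitude spans πR/180 = 111317 m, so Δφ = -231.64 / 111317 × 3600 = -7.491″.

Δφ = -7.49″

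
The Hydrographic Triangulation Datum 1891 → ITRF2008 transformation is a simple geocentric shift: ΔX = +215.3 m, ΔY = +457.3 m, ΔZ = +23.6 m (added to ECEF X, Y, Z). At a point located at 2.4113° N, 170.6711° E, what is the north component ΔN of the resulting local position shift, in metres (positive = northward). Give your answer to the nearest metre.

At φ = 2.4113°, λ = 170.6711°: sin φ = 0.042073, cos φ = 0.999115, sin λ = 0.162102, cos λ = -0.986774.
ΔN = −sin φ cos λ·ΔX − sin φ sin λ·ΔY + cos φ·ΔZ = −(0.042073)(-0.986774)(215.3) − (0.042073)(0.162102)(457.3) + (0.999115)(23.6) = 29.40 m.

ΔN = 29 m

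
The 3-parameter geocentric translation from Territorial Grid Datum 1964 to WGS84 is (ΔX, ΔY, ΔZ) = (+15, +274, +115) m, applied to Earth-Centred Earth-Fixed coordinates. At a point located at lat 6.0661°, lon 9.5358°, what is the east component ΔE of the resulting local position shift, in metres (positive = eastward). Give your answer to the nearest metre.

At φ = 6.0661°, λ = 9.5358°: sin φ = 0.105676, cos φ = 0.994401, sin λ = 0.165664, cos λ = 0.986182.
ΔE = −sin λ·ΔX + cos λ·ΔY = −(0.165664)·(15) + (0.986182)·(274) = 267.73 m.

ΔE = 268 m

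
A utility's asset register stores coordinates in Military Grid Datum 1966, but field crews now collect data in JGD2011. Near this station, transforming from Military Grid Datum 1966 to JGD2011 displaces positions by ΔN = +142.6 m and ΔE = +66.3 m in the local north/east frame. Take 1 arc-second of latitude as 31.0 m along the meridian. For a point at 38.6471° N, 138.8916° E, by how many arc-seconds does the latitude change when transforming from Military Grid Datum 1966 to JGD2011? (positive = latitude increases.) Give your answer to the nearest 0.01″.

1″ of latitude = 31.00 m, so Δφ = 142.6 / 31.00 = 4.600″.

Δφ = 4.60″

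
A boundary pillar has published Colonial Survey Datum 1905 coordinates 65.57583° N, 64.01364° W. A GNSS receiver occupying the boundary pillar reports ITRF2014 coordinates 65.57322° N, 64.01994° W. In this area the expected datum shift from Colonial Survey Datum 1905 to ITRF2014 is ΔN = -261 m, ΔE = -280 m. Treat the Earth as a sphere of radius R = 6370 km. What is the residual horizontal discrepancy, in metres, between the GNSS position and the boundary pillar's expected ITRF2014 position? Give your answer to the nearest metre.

Observed coordinate differences: Δφ = -0.00261°, Δλ = -0.00630°.
Converting to metres (1° lat = 111177 m, cos φ = 0.413489): observed ΔN = -290.2 m, observed ΔE = -289.6 m.
Subtracting the expected shift leaves a residual of -290.2 − (-261) = -29.2 m north and -289.6 − (-280) = -9.6 m east.
Residual distance = √((-29.2)² + (-9.6)²) = 30.7 m.

31 m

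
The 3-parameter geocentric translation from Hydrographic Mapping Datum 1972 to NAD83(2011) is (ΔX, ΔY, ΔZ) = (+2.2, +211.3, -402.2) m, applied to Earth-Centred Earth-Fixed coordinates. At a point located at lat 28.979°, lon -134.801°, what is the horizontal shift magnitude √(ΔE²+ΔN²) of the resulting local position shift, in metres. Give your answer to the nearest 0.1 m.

315.0 m

At φ = 28.979°, λ = -134.801°: sin φ = 0.484489, cos φ = 0.874797, sin λ = -0.709558, cos λ = -0.704647.
ΔE = −sin λ·ΔX + cos λ·ΔY = −(-0.709558)·(2.2) + (-0.704647)·(211.3) = -147.33 m.
ΔN = −sin φ cos λ·ΔX − sin φ sin λ·ΔY + cos φ·ΔZ = −(0.484489)(-0.704647)(2.2) − (0.484489)(-0.709558)(211.3) + (0.874797)(-402.2) = -278.45 m.
Horizontal magnitude = √(ΔE² + ΔN²) = √((-147.33)² + (-278.45)²) = 315.03 m.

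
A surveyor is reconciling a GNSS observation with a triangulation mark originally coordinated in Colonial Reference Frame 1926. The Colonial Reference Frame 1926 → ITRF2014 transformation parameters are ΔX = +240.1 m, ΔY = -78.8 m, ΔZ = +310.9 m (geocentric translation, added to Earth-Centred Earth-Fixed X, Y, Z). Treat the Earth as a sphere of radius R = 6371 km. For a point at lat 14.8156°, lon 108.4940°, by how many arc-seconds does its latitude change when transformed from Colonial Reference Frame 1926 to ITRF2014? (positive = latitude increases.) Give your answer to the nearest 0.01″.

sin φ = 0.255709, cos φ = 0.966754, sin λ = 0.948357, cos λ = -0.317205.
North component: ΔN = −sin φ cos λ·ΔX − sin φ sin λ·ΔY + cos φ·ΔZ = −(0.255709)(-0.317205)(240.1) − (0.255709)(0.948357)(-78.8) + (0.966754)(310.9) = 339.15 m.
1° of latitude spans πR/180 = 111195 m, so Δφ = 339.15 / 111195 × 3600 = 10.980″.

Δφ = 10.98″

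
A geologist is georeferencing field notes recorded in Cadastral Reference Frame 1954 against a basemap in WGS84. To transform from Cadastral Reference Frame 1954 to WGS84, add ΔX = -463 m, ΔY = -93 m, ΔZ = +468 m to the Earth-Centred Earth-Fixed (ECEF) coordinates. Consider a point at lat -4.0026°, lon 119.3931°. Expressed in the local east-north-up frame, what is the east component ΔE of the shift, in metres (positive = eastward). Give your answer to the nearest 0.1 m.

ΔE = 449.0 m

The local east axis at (φ, λ) is (−sin λ, cos λ, 0), so ΔE = −sin(119.3931°)·(-463) + cos(119.3931°)·(-93) = 449.04 m.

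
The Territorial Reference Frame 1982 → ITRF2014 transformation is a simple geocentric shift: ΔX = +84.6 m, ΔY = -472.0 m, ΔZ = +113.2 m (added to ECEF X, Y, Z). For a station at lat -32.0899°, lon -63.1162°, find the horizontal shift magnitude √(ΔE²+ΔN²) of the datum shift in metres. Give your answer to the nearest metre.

367 m

At φ = -32.0899°, λ = -63.1162°: sin φ = -0.531249, cos φ = 0.847216, sin λ = -0.891925, cos λ = 0.452183.
ΔE = −sin λ·ΔX + cos λ·ΔY = −(-0.891925)·(84.6) + (0.452183)·(-472.0) = -137.97 m.
ΔN = −sin φ cos λ·ΔX − sin φ sin λ·ΔY + cos φ·ΔZ = −(-0.531249)(0.452183)(84.6) − (-0.531249)(-0.891925)(-472.0) + (0.847216)(113.2) = 339.88 m.
Horizontal magnitude = √(ΔE² + ΔN²) = √((-137.97)² + 339.88²) = 366.82 m.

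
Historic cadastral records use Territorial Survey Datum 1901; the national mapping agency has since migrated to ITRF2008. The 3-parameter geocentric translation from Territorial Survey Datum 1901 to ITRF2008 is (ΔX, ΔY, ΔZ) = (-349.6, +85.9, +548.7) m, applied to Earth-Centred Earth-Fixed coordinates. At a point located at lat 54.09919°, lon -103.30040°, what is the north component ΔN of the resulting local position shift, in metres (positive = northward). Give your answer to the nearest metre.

ΔN = 324 m

At φ = 54.09919°, λ = -103.30040°: sin φ = 0.810033, cos φ = 0.586384, sin λ = -0.973177, cos λ = -0.230057.
ΔN = −sin φ cos λ·ΔX − sin φ sin λ·ΔY + cos φ·ΔZ = −(0.810033)(-0.230057)(-349.6) − (0.810033)(-0.973177)(85.9) + (0.586384)(548.7) = 324.32 m.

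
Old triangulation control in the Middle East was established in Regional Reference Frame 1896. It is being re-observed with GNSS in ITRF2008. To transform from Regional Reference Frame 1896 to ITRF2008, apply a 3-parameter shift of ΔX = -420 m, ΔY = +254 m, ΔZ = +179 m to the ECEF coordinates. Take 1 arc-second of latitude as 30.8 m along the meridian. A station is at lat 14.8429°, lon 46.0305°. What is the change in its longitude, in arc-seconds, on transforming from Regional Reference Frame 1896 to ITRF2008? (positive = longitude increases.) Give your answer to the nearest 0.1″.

sin φ = 0.256170, cos φ = 0.966632, sin λ = 0.719709, cos λ = 0.694275.
East component: ΔE = −sin λ·ΔX + cos λ·ΔY = −(0.719709)(-420) + (0.694275)(254) = 478.62 m.
1° of latitude spans 3600 × 30.80 = 110880 m; at latitude φ, 1° of longitude spans that × cos φ = 107180.1 m, so Δλ = 478.62 / 107180.1 × 3600 = 16.076″.

Δλ = 16.1″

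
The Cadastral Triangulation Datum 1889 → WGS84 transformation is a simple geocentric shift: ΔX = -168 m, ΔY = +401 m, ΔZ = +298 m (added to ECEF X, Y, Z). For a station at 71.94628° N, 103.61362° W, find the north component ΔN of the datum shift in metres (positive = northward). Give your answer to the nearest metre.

The local north axis is (−sin φ cos λ, −sin φ sin λ, cos φ), giving ΔN = -37.596 + 370.546 + 92.353 = 425.30 m.

ΔN = 425 m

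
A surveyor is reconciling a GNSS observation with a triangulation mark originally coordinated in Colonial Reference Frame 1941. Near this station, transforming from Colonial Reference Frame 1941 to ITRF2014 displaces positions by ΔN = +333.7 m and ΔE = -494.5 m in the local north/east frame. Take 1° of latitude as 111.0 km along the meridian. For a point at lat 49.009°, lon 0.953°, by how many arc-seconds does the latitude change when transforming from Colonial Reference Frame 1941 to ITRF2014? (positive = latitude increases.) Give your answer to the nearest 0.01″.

1° of latitude = 111.0 km, so Δφ = 333.7 / 111000 = 0.0030063° = 10.823″.

Δφ = 10.82″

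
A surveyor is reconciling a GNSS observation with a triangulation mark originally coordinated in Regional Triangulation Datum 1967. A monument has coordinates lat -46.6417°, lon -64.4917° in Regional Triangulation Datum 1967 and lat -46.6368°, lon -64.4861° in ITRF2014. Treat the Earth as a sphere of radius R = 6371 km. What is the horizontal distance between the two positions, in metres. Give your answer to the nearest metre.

Δφ = -46.6368° − -46.6417° = +0.0049°; Δλ = -64.4861° − -64.4917° = +0.0056°.
1° along a meridian = πR/180 = 111195 m.
ΔN = Δφ × 111195 = 544.9 m; ΔE = Δλ × 111195 × cos(-46.6417°) = +0.0056 × 111195 × 0.686559 = 427.5 m.
Distance = √(ΔE² + ΔN²) = √(427.5² + 544.9²) = 692.6 m.

693 m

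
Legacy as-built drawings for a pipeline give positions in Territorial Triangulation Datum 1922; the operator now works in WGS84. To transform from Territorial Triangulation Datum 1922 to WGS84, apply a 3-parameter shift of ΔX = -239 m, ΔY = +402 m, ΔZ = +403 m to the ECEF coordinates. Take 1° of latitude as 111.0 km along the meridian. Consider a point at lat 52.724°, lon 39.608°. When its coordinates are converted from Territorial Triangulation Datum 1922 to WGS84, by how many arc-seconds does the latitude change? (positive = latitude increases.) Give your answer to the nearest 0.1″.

sin φ = 0.795727, cos φ = 0.605655, sin λ = 0.637532, cos λ = 0.770424.
North component: ΔN = −sin φ cos λ·ΔX − sin φ sin λ·ΔY + cos φ·ΔZ = −(0.795727)(0.770424)(-239) − (0.795727)(0.637532)(402) + (0.605655)(403) = 186.66 m.
1° of latitude spans 111000 m, so Δφ = 186.66 / 111000 × 3600 = 6.054″.

Δφ = 6.1″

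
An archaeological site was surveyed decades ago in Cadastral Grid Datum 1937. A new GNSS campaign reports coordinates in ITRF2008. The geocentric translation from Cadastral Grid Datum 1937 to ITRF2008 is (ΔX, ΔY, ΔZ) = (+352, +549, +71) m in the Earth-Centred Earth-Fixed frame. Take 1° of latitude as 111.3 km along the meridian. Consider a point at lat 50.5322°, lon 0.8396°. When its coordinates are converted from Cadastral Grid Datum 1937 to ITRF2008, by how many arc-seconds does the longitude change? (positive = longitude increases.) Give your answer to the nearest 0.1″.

Δλ = 27.7″

sin φ = 0.771982, cos φ = 0.635644, sin λ = 0.014653, cos λ = 0.999893.
East component: ΔE = −sin λ·ΔX + cos λ·ΔY = −(0.014653)(352) + (0.999893)(549) = 543.78 m.
1° of latitude spans 111300 m; at latitude φ, 1° of longitude spans that × cos φ = 70747.2 m, so Δλ = 543.78 / 70747.2 × 3600 = 27.671″.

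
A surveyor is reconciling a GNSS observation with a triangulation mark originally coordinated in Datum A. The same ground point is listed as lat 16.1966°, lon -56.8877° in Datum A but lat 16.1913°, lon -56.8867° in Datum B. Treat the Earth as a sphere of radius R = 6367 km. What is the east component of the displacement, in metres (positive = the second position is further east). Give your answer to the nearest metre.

Δφ = 16.1913° − 16.1966° = -0.0053°; Δλ = -56.8867° − -56.8877° = +0.0010°.
1° along a meridian = πR/180 = 111125 m.
ΔN = Δφ × 111125 = -589.0 m; ΔE = Δλ × 111125 × cos(16.1966°) = +0.0010 × 111125 × 0.960310 = 106.7 m.

ΔE = 107 m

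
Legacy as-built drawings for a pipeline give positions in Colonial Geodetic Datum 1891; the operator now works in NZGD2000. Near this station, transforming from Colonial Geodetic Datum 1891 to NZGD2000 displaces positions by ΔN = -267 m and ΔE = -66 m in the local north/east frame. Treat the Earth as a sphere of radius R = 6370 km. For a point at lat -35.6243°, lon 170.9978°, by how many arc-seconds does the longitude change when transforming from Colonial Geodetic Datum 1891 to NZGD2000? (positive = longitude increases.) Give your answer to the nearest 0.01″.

At latitude -35.6243°, cos φ = 0.812854.
One radian of longitude at latitude φ spans R cos φ, so Δλ = ΔE / (R cos φ) = -66.0 / (6370000 × 0.812854) = -1.2747e-05 rad = -2.629″.

Δλ = -2.63″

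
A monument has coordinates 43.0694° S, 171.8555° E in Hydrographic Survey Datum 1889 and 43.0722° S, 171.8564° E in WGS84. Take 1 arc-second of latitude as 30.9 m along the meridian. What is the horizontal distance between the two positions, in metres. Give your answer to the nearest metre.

Δφ = -43.0722° − -43.0694° = -0.0028°; Δλ = 171.8564° − 171.8555° = +0.0009°.
1° of latitude = 3600 × 30.90 = 111240 m.
ΔN = Δφ × 111240 = -311.5 m; ΔE = Δλ × 111240 × cos(-43.0694°) = +0.0009 × 111240 × 0.730527 = 73.1 m.
Distance = √(ΔE² + ΔN²) = √(73.1² + (-311.5)²) = 319.9 m.

320 m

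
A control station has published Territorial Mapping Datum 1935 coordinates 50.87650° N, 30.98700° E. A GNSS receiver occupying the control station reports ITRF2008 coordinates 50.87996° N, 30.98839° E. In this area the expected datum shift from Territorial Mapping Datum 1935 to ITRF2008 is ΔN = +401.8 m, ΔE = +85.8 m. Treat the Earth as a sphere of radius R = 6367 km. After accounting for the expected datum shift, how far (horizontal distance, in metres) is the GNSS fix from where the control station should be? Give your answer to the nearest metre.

21 m

Observed coordinate differences: Δφ = +0.00346°, Δλ = +0.00139°.
Converting to metres (1° lat = 111125 m, cos φ = 0.630994): observed ΔN = 384.5 m, observed ΔE = 97.5 m.
Subtracting the expected shift leaves a residual of 384.5 − (401.8) = -17.3 m north and 97.5 − (85.8) = 11.7 m east.
Residual distance = √((-17.3)² + 11.7²) = 20.9 m.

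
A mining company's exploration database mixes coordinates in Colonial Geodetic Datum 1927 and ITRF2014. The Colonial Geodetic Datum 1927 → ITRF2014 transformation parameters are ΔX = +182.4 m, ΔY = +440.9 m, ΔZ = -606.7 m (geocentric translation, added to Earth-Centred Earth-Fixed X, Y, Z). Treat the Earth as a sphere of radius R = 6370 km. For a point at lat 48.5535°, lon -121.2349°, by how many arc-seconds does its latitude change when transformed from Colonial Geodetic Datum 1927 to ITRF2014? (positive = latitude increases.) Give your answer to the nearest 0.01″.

sin φ = 0.749574, cos φ = 0.661920, sin λ = -0.855049, cos λ = -0.518548.
North component: ΔN = −sin φ cos λ·ΔX − sin φ sin λ·ΔY + cos φ·ΔZ = −(0.749574)(-0.518548)(182.4) − (0.749574)(-0.855049)(440.9) + (0.661920)(-606.7) = -48.11 m.
1° of latitude spans πR/180 = 111177 m, so Δφ = -48.11 / 111177 × 3600 = -1.558″.

Δφ = -1.56″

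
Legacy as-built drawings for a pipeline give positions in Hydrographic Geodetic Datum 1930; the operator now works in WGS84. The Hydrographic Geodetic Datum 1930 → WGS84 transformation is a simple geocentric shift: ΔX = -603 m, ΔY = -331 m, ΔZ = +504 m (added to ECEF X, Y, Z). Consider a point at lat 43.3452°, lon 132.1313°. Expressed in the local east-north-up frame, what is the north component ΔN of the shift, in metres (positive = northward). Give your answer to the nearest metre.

ΔN = 257 m

At φ = 43.3452°, λ = 132.1313°: sin φ = 0.686392, cos φ = 0.727231, sin λ = 0.741609, cos λ = -0.670832.
ΔN = −sin φ cos λ·ΔX − sin φ sin λ·ΔY + cos φ·ΔZ = −(0.686392)(-0.670832)(-603) − (0.686392)(0.741609)(-331) + (0.727231)(504) = 257.36 m.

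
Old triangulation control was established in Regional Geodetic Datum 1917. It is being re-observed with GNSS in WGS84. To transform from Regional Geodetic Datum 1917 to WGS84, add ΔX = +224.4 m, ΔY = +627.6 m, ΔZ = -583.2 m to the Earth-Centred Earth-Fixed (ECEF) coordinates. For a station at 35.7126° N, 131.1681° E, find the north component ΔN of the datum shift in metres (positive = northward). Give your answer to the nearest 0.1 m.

ΔN = -663.1 m

At φ = 35.7126°, λ = 131.1681°: sin φ = 0.583720, cos φ = 0.811955, sin λ = 0.752782, cos λ = -0.658270.
ΔN = −sin φ cos λ·ΔX − sin φ sin λ·ΔY + cos φ·ΔZ = −(0.583720)(-0.658270)(224.4) − (0.583720)(0.752782)(627.6) + (0.811955)(-583.2) = -663.08 m.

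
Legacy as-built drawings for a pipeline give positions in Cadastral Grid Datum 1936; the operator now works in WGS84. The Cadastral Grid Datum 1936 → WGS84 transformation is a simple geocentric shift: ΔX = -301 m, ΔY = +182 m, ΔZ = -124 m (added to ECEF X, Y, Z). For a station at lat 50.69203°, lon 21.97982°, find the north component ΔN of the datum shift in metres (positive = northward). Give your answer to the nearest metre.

ΔN = 85 m

At φ = 50.69203°, λ = 21.97982°: sin φ = 0.773752, cos φ = 0.633489, sin λ = 0.374280, cos λ = 0.927316.
ΔN = −sin φ cos λ·ΔX − sin φ sin λ·ΔY + cos φ·ΔZ = −(0.773752)(0.927316)(-301) − (0.773752)(0.374280)(182) + (0.633489)(-124) = 84.71 m.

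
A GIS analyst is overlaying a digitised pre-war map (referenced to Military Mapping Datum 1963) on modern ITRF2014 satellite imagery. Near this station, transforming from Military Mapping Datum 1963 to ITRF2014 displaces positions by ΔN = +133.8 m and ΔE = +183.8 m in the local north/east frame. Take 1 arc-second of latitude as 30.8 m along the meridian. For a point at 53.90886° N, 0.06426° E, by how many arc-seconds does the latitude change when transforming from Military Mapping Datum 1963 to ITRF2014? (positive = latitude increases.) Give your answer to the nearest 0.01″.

Δφ = 4.34″

1″ of latitude = 30.80 m, so Δφ = 133.8 / 30.80 = 4.344″.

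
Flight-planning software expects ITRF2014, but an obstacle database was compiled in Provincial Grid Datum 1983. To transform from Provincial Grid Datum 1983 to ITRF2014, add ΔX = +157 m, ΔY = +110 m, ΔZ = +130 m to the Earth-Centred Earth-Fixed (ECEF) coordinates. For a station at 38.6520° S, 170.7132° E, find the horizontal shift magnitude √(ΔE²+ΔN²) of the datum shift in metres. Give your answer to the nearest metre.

The local east axis at (φ, λ) is (−sin λ, cos λ, 0), so ΔE = −sin(170.7132°)·157 + cos(170.7132°)·110 = -133.89 m.
The local north axis is (−sin φ cos λ, −sin φ sin λ, cos φ), giving ΔN = -96.775 + 11.087 + 101.524 = 15.84 m.
Horizontal magnitude = √(ΔE² + ΔN²) = √((-133.89)² + 15.84²) = 134.83 m.

135 m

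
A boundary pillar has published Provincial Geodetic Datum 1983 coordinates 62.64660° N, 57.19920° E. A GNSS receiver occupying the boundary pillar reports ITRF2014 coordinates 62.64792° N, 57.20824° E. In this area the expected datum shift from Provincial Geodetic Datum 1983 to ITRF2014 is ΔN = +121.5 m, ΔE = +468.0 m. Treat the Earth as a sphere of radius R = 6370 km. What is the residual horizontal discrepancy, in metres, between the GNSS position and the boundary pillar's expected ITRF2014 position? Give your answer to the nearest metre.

Observed coordinate differences: Δφ = +0.00132°, Δλ = +0.00904°.
Converting to metres (1° lat = 111177 m, cos φ = 0.459478): observed ΔN = 146.8 m, observed ΔE = 461.8 m.
Subtracting the expected shift leaves a residual of 146.8 − (121.5) = 25.3 m north and 461.8 − (468.0) = -6.2 m east.
Residual distance = √(25.3² + (-6.2)²) = 26.0 m.

26 m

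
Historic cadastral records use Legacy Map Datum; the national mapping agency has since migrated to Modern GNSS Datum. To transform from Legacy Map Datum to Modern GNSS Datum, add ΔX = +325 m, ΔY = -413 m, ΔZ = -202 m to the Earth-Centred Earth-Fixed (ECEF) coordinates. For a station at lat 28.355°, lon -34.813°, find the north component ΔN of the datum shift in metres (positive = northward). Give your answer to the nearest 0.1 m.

The local north axis is (−sin φ cos λ, −sin φ sin λ, cos φ), giving ΔN = -126.727 − 111.981 − 177.764 = -416.47 m.

ΔN = -416.5 m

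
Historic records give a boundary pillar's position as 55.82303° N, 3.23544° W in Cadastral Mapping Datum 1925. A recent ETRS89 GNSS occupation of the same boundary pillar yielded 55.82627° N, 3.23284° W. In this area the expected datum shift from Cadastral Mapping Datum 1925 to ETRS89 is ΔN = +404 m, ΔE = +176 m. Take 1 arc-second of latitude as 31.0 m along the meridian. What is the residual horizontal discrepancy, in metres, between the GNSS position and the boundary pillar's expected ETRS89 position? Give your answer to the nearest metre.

44 m

Observed coordinate differences: Δφ = +0.00324°, Δλ = +0.00260°.
Converting to metres (1° lat = 111600 m, cos φ = 0.561751): observed ΔN = 361.6 m, observed ΔE = 163.0 m.
Subtracting the expected shift leaves a residual of 361.6 − (404) = -42.4 m north and 163.0 − (176) = -13.0 m east.
Residual distance = √((-42.4)² + (-13.0)²) = 44.4 m.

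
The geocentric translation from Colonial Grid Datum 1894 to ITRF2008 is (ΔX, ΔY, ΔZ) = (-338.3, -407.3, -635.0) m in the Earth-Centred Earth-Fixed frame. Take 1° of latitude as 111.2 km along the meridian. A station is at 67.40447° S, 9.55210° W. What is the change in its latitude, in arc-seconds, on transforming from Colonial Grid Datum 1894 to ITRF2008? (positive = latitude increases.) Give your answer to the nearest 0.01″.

sin φ = -0.923240, cos φ = 0.384223, sin λ = -0.165944, cos λ = 0.986135.
North component: ΔN = −sin φ cos λ·ΔX − sin φ sin λ·ΔY + cos φ·ΔZ = −(-0.923240)(0.986135)(-338.3) − (-0.923240)(-0.165944)(-407.3) + (0.384223)(-635.0) = -489.58 m.
1° of latitude spans 111200 m, so Δφ = -489.58 / 111200 × 3600 = -15.850″.

Δφ = -15.85″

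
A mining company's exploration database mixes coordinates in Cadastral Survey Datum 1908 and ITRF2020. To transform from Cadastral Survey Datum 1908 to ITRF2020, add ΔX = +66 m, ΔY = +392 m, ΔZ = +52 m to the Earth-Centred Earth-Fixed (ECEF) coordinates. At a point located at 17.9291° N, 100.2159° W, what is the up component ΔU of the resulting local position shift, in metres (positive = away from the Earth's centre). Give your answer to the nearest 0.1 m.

ΔU = -362.2 m

The local up (radial) axis is (cos φ cos λ, cos φ sin λ, sin φ), giving ΔU = -11.137 − 367.051 + 16.008 = -362.18 m.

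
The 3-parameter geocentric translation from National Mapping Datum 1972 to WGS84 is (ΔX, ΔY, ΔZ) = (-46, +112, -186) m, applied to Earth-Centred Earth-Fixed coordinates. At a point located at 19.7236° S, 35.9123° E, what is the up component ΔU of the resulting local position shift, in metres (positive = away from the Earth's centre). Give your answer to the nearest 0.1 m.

ΔU = 89.5 m

The local up (radial) axis is (cos φ cos λ, cos φ sin λ, sin φ), giving ΔU = -35.070 + 61.839 + 62.772 = 89.54 m.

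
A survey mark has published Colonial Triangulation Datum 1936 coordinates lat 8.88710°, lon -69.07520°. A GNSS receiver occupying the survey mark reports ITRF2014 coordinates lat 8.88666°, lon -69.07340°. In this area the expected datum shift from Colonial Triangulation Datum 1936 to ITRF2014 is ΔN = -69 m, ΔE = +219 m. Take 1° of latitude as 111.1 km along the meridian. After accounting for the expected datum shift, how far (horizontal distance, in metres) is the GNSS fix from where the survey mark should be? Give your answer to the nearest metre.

Observed coordinate differences: Δφ = -0.00044°, Δλ = +0.00180°.
Converting to metres (1° lat = 111100 m, cos φ = 0.987995): observed ΔN = -48.9 m, observed ΔE = 197.6 m.
Subtracting the expected shift leaves a residual of -48.9 − (-69) = 20.1 m north and 197.6 − (219) = -21.4 m east.
Residual distance = √(20.1² + (-21.4)²) = 29.4 m.

29 m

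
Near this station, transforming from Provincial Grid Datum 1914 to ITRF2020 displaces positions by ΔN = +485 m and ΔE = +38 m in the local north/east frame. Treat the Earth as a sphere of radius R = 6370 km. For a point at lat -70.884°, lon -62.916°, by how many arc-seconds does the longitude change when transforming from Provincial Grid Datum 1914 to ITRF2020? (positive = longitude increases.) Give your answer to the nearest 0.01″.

At latitude -70.884°, cos φ = 0.327482.
One radian of longitude at latitude φ spans R cos φ, so Δλ = ΔE / (R cos φ) = 38.0 / (6370000 × 0.327482) = 1.8216e-05 rad = 3.757″.

Δλ = 3.76″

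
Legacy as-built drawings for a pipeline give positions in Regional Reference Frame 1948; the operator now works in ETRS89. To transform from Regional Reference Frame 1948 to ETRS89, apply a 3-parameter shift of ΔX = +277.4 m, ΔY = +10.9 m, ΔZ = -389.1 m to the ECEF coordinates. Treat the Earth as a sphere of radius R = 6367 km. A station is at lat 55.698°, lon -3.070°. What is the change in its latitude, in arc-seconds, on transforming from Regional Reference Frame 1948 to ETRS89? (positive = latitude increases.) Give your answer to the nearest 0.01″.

sin φ = 0.826079, cos φ = 0.563555, sin λ = -0.053556, cos λ = 0.998565.
North component: ΔN = −sin φ cos λ·ΔX − sin φ sin λ·ΔY + cos φ·ΔZ = −(0.826079)(0.998565)(277.4) − (0.826079)(-0.053556)(10.9) + (0.563555)(-389.1) = -447.62 m.
1° of latitude spans πR/180 = 111125 m, so Δφ = -447.62 / 111125 × 3600 = -14.501″.

Δφ = -14.50″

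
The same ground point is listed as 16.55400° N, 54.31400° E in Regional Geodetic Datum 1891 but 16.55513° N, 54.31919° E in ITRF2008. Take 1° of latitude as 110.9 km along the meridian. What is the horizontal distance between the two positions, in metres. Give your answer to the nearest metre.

566 m

Δφ = 16.55513° − 16.55400° = +0.00113°; Δλ = 54.31919° − 54.31400° = +0.00519°.
ΔN = Δφ × 110900 = 125.3 m; ΔE = Δλ × 110900 × cos(16.55400°) = +0.00519 × 110900 × 0.958552 = 551.7 m.
Distance = √(ΔE² + ΔN²) = √(551.7² + 125.3²) = 565.8 m.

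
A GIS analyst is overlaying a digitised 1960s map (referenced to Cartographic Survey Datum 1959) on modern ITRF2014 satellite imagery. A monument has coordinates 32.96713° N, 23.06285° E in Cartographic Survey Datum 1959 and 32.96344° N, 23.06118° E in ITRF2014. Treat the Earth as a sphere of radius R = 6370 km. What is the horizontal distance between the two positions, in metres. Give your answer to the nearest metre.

Δφ = 32.96344° − 32.96713° = -0.00369°; Δλ = 23.06118° − 23.06285° = -0.00167°.
1° along a meridian = πR/180 = 111177 m.
ΔN = Δφ × 111177 = -410.2 m; ΔE = Δλ × 111177 × cos(32.96713°) = -0.00167 × 111177 × 0.838983 = -155.8 m.
Distance = √(ΔE² + ΔN²) = √((-155.8)² + (-410.2)²) = 438.8 m.

439 m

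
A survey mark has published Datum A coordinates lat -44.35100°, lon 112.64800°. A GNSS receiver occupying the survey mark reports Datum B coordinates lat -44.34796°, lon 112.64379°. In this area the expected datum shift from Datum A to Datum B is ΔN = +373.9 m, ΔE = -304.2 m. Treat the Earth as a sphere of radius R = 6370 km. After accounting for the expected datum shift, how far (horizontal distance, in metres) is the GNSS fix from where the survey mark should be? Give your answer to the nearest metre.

47 m

Observed coordinate differences: Δφ = +0.00304°, Δλ = -0.00421°.
Converting to metres (1° lat = 111177 m, cos φ = 0.715071): observed ΔN = 338.0 m, observed ΔE = -334.7 m.
Subtracting the expected shift leaves a residual of 338.0 − (373.9) = -35.9 m north and -334.7 − (-304.2) = -30.5 m east.
Residual distance = √((-35.9)² + (-30.5)²) = 47.1 m.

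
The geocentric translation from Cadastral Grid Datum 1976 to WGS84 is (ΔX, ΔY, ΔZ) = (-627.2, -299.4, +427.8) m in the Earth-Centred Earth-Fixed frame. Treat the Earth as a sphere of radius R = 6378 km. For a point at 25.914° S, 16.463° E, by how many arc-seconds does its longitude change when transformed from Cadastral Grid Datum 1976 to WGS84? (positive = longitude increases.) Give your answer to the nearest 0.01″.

sin φ = -0.437022, cos φ = 0.899451, sin λ = 0.283396, cos λ = 0.959003.
East component: ΔE = −sin λ·ΔX + cos λ·ΔY = −(0.283396)(-627.2) + (0.959003)(-299.4) = -109.38 m.
1° of latitude spans πR/180 = 111317 m; at latitude φ, 1° of longitude spans that × cos φ = 100124.3 m, so Δλ = -109.38 / 100124.3 × 3600 = -3.933″.

Δλ = -3.93″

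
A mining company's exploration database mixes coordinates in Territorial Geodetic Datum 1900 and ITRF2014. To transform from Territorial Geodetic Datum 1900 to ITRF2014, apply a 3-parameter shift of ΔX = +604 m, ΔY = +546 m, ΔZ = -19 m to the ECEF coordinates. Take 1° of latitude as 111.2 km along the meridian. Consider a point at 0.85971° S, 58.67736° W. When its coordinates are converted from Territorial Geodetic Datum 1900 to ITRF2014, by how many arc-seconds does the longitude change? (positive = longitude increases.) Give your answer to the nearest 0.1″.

sin φ = -0.015004, cos φ = 0.999887, sin λ = -0.854253, cos λ = 0.519857.
East component: ΔE = −sin λ·ΔX + cos λ·ΔY = −(-0.854253)(604) + (0.519857)(546) = 799.81 m.
1° of latitude spans 111200 m; at latitude φ, 1° of longitude spans that × cos φ = 111187.5 m, so Δλ = 799.81 / 111187.5 × 3600 = 25.896″.

Δλ = 25.9″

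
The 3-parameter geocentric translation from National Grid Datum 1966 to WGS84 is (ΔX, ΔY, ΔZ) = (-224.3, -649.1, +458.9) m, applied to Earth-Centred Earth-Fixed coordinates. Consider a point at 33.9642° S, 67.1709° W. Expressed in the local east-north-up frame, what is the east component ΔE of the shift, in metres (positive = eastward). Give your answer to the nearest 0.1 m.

ΔE = -458.6 m

At φ = -33.9642°, λ = -67.1709°: sin φ = -0.558675, cos φ = 0.829387, sin λ = -0.921666, cos λ = 0.387984.
ΔE = −sin λ·ΔX + cos λ·ΔY = −(-0.921666)·(-224.3) + (0.387984)·(-649.1) = -458.57 m.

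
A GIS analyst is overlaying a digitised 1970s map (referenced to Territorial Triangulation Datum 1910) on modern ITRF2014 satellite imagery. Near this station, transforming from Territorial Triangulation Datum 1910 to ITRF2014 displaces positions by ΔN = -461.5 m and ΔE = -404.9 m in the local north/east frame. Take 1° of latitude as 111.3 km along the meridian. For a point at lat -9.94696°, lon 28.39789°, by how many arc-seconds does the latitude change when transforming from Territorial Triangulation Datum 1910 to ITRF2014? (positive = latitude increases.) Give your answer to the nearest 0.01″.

Δφ = -14.93″

1° of latitude = 111.3 km, so Δφ = -461.5 / 111300 = -0.0041465° = -14.927″.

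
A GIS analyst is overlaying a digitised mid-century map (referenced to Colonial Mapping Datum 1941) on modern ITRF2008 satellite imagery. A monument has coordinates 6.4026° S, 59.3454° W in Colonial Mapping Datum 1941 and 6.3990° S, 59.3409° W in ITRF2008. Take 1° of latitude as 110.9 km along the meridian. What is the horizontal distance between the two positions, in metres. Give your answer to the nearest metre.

637 m

Δφ = -6.3990° − -6.4026° = +0.0036°; Δλ = -59.3409° − -59.3454° = +0.0045°.
ΔN = Δφ × 110900 = 399.2 m; ΔE = Δλ × 110900 × cos(-6.4026°) = +0.0045 × 110900 × 0.993763 = 495.9 m.
Distance = √(ΔE² + ΔN²) = √(495.9² + 399.2²) = 636.7 m.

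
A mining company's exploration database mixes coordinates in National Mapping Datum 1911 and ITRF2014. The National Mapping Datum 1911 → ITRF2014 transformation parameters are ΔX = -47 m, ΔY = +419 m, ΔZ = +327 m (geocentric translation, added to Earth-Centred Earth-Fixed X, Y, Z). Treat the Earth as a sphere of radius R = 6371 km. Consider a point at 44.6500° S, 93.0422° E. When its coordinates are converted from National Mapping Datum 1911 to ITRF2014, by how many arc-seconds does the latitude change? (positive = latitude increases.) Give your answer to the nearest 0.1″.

sin φ = -0.702774, cos φ = 0.711413, sin λ = 0.998591, cos λ = -0.053071.
North component: ΔN = −sin φ cos λ·ΔX − sin φ sin λ·ΔY + cos φ·ΔZ = −(-0.702774)(-0.053071)(-47) − (-0.702774)(0.998591)(419) + (0.711413)(327) = 528.43 m.
1° of latitude spans πR/180 = 111195 m, so Δφ = 528.43 / 111195 × 3600 = 17.108″.

Δφ = 17.1″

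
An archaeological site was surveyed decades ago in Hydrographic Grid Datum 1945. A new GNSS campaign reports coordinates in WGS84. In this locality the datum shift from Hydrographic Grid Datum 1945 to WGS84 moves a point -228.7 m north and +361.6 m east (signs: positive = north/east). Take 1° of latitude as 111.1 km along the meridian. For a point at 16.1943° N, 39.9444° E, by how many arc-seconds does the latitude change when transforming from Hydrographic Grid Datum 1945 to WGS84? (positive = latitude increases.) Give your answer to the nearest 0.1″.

1° of latitude = 111.1 km, so Δφ = -228.7 / 111100 = -0.0020585° = -7.411″.

Δφ = -7.4″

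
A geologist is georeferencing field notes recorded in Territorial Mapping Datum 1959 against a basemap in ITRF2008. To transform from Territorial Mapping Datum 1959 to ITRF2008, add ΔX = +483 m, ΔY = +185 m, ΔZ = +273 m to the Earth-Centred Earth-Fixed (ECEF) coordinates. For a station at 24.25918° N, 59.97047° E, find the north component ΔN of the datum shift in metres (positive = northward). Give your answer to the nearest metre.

ΔN = 84 m

The local north axis is (−sin φ cos λ, −sin φ sin λ, cos φ), giving ΔN = -99.312 − 65.807 + 248.893 = 83.77 m.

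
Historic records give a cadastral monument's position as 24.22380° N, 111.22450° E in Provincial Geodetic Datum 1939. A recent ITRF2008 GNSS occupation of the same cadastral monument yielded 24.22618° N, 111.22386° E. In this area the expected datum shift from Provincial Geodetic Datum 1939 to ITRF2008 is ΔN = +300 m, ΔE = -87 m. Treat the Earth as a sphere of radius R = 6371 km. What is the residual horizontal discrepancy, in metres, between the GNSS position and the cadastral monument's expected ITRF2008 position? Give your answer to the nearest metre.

42 m

Observed coordinate differences: Δφ = +0.00238°, Δλ = -0.00064°.
Converting to metres (1° lat = 111195 m, cos φ = 0.911950): observed ΔN = 264.6 m, observed ΔE = -64.9 m.
Subtracting the expected shift leaves a residual of 264.6 − (300) = -35.4 m north and -64.9 − (-87) = 22.1 m east.
Residual distance = √((-35.4)² + 22.1²) = 41.7 m.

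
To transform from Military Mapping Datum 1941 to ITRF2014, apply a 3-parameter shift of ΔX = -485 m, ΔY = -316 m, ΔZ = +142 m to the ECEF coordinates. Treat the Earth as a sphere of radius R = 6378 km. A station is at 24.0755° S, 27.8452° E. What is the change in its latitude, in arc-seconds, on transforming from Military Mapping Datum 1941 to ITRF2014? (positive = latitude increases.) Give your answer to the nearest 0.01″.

Δφ = -3.41″

sin φ = -0.407940, cos φ = 0.913009, sin λ = 0.467084, cos λ = 0.884213.
North component: ΔN = −sin φ cos λ·ΔX − sin φ sin λ·ΔY + cos φ·ΔZ = −(-0.407940)(0.884213)(-485) − (-0.407940)(0.467084)(-316) + (0.913009)(142) = -105.51 m.
1° of latitude spans πR/180 = 111317 m, so Δφ = -105.51 / 111317 × 3600 = -3.412″.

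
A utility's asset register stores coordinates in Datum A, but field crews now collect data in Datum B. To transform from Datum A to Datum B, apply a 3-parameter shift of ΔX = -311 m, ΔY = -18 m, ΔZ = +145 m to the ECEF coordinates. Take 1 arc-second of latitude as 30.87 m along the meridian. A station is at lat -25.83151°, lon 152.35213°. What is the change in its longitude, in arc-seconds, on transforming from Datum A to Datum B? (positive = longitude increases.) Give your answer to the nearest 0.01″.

sin φ = -0.435726, cos φ = 0.900079, sin λ = 0.464036, cos λ = -0.885816.
East component: ΔE = −sin λ·ΔX + cos λ·ΔY = −(0.464036)(-311) + (-0.885816)(-18) = 160.26 m.
1° of latitude spans 3600 × 30.87 = 111132 m; at latitude φ, 1° of longitude spans that × cos φ = 100027.6 m, so Δλ = 160.26 / 100027.6 × 3600 = 5.768″.

Δλ = 5.77″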